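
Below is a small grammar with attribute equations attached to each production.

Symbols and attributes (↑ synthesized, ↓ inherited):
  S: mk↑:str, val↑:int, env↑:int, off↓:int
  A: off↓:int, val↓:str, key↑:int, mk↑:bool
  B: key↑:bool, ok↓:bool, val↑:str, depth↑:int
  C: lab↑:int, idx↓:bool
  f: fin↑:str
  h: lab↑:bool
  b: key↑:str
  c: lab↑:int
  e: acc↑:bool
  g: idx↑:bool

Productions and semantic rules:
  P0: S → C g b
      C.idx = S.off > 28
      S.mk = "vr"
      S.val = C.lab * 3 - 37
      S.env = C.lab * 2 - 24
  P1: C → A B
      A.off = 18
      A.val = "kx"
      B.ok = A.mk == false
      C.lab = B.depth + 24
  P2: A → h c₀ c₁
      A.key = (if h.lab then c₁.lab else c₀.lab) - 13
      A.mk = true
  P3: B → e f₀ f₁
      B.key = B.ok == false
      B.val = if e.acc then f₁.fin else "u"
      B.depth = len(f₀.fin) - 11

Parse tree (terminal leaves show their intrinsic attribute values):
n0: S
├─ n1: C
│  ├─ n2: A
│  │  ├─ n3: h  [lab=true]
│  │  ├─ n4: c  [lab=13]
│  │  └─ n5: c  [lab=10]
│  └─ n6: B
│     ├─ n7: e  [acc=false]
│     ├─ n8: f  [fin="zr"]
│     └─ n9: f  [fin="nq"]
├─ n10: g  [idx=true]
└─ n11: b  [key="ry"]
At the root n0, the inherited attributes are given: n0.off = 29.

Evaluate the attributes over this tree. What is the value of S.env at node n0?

1. n0.off = 29  [given at root]
2. n1.idx = true  [S.off > 28]
3. n2.off = 18  [18]
4. n2.val = "kx"  ["kx"]
5. n3.lab = true  [terminal]
6. n4.lab = 13  [terminal]
7. n5.lab = 10  [terminal]
8. n2.key = -3  [(if h.lab then c₁.lab else c₀.lab) - 13]
9. n2.mk = true  [true]
10. n6.ok = false  [A.mk == false]
11. n7.acc = false  [terminal]
12. n8.fin = "zr"  [terminal]
13. n9.fin = "nq"  [terminal]
14. n6.key = true  [B.ok == false]
15. n6.val = "u"  [if e.acc then f₁.fin else "u"]
16. n6.depth = -9  [len(f₀.fin) - 11]
17. n1.lab = 15  [B.depth + 24]
18. n10.idx = true  [terminal]
19. n11.key = "ry"  [terminal]
20. n0.mk = "vr"  ["vr"]
21. n0.val = 8  [C.lab * 3 - 37]
22. n0.env = 6  [C.lab * 2 - 24]

6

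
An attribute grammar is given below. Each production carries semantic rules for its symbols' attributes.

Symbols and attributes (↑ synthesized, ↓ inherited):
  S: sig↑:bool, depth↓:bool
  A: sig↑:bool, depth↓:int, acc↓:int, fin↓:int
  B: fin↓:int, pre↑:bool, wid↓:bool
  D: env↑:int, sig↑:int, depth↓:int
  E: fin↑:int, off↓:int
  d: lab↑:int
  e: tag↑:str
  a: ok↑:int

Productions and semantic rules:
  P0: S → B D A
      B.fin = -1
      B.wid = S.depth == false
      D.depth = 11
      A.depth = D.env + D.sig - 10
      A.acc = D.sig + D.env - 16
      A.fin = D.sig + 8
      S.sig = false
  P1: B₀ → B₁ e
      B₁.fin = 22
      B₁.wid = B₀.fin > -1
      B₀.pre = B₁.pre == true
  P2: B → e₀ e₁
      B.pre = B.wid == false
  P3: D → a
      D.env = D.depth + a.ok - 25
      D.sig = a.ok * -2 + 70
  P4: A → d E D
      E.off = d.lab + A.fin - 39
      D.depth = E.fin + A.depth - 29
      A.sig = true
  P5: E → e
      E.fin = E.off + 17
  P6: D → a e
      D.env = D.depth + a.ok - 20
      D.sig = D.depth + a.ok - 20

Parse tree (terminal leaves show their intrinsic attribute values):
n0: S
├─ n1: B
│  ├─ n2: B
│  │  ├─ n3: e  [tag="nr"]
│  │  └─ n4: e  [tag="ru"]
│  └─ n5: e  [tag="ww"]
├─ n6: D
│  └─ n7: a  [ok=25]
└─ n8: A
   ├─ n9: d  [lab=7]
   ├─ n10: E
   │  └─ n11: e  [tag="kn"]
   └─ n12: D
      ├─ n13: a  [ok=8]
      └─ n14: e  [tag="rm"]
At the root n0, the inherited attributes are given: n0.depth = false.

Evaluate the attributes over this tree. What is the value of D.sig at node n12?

1. n0.depth = false  [given at root]
2. n1.fin = -1  [-1]
3. n1.wid = true  [S.depth == false]
4. n2.fin = 22  [22]
5. n2.wid = false  [B₀.fin > -1]
6. n3.tag = "nr"  [terminal]
7. n4.tag = "ru"  [terminal]
8. n2.pre = true  [B.wid == false]
9. n5.tag = "ww"  [terminal]
10. n1.pre = true  [B₁.pre == true]
11. n6.depth = 11  [11]
12. n7.ok = 25  [terminal]
13. n6.env = 11  [D.depth + a.ok - 25]
14. n6.sig = 20  [a.ok * -2 + 70]
15. n8.depth = 21  [D.env + D.sig - 10]
16. n8.acc = 15  [D.sig + D.env - 16]
17. n8.fin = 28  [D.sig + 8]
18. n9.lab = 7  [terminal]
19. n10.off = -4  [d.lab + A.fin - 39]
20. n11.tag = "kn"  [terminal]
21. n10.fin = 13  [E.off + 17]
22. n12.depth = 5  [E.fin + A.depth - 29]
23. n13.ok = 8  [terminal]
24. n14.tag = "rm"  [terminal]
25. n12.env = -7  [D.depth + a.ok - 20]
26. n12.sig = -7  [D.depth + a.ok - 20]
27. n8.sig = true  [true]
28. n0.sig = false  [false]

-7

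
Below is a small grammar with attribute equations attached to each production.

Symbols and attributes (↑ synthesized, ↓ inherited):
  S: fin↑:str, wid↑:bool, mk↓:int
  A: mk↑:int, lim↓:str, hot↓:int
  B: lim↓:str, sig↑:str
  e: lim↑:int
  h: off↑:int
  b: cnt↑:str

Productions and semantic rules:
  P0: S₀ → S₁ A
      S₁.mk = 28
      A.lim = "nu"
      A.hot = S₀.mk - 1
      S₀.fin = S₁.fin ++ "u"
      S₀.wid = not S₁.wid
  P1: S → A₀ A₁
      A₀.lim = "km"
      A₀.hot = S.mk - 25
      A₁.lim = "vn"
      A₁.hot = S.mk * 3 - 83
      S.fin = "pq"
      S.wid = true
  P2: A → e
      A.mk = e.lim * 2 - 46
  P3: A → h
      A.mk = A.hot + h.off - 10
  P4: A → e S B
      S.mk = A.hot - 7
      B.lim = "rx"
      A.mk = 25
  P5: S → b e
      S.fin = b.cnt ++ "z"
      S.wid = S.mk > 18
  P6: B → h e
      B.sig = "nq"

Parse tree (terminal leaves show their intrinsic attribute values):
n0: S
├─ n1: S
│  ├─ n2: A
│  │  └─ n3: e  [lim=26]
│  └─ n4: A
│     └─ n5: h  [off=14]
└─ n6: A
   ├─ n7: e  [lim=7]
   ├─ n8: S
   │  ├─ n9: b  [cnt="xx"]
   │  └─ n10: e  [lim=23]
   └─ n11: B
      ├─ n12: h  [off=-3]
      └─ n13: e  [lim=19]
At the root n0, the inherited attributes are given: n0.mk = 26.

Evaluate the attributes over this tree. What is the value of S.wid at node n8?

false

1. n0.mk = 26  [given at root]
2. n1.mk = 28  [28]
3. n2.lim = "km"  ["km"]
4. n2.hot = 3  [S.mk - 25]
5. n3.lim = 26  [terminal]
6. n2.mk = 6  [e.lim * 2 - 46]
7. n4.lim = "vn"  ["vn"]
8. n4.hot = 1  [S.mk * 3 - 83]
9. n5.off = 14  [terminal]
10. n4.mk = 5  [A.hot + h.off - 10]
11. n1.fin = "pq"  ["pq"]
12. n1.wid = true  [true]
13. n6.lim = "nu"  ["nu"]
14. n6.hot = 25  [S₀.mk - 1]
15. n7.lim = 7  [terminal]
16. n8.mk = 18  [A.hot - 7]
17. n9.cnt = "xx"  [terminal]
18. n10.lim = 23  [terminal]
19. n8.fin = "xxz"  [b.cnt ++ "z"]
20. n8.wid = false  [S.mk > 18]
21. n11.lim = "rx"  ["rx"]
22. n12.off = -3  [terminal]
23. n13.lim = 19  [terminal]
24. n11.sig = "nq"  ["nq"]
25. n6.mk = 25  [25]
26. n0.fin = "pqu"  [S₁.fin ++ "u"]
27. n0.wid = false  [not S₁.wid]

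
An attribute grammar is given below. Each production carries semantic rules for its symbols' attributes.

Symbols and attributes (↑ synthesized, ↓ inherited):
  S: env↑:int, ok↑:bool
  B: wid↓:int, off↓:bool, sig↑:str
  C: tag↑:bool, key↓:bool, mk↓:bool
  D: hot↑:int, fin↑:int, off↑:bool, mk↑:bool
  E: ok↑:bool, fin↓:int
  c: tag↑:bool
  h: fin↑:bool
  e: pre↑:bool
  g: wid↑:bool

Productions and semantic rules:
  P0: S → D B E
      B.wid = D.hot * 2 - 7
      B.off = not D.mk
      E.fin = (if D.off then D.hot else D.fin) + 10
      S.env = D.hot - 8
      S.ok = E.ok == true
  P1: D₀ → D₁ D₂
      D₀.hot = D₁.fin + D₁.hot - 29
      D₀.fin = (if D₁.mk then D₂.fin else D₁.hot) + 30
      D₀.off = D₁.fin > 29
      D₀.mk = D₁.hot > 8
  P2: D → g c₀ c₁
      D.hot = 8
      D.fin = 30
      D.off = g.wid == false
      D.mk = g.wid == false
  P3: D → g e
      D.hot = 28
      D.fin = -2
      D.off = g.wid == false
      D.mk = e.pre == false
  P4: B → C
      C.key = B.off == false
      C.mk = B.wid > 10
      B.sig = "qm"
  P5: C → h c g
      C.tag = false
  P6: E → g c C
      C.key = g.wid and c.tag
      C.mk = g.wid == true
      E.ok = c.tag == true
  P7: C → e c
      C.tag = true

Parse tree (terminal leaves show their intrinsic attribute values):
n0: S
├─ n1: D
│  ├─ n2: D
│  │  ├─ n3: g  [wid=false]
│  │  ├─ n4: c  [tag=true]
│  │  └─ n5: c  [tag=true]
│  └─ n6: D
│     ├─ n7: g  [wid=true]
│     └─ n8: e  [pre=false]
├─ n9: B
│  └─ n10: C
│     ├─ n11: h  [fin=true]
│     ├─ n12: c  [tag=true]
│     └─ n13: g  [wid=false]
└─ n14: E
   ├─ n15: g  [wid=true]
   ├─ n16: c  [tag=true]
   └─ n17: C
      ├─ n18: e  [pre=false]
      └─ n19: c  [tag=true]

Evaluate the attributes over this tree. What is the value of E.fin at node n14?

19

1. n3.wid = false  [terminal]
2. n4.tag = true  [terminal]
3. n5.tag = true  [terminal]
4. n2.hot = 8  [8]
5. n2.fin = 30  [30]
6. n2.off = true  [g.wid == false]
7. n2.mk = true  [g.wid == false]
8. n7.wid = true  [terminal]
9. n8.pre = false  [terminal]
10. n6.hot = 28  [28]
11. n6.fin = -2  [-2]
12. n6.off = false  [g.wid == false]
13. n6.mk = true  [e.pre == false]
14. n1.hot = 9  [D₁.fin + D₁.hot - 29]
15. n1.fin = 28  [(if D₁.mk then D₂.fin else D₁.hot) + 30]
16. n1.off = true  [D₁.fin > 29]
17. n1.mk = false  [D₁.hot > 8]
18. n9.wid = 11  [D.hot * 2 - 7]
19. n9.off = true  [not D.mk]
20. n10.key = false  [B.off == false]
21. n10.mk = true  [B.wid > 10]
22. n11.fin = true  [terminal]
23. n12.tag = true  [terminal]
24. n13.wid = false  [terminal]
25. n10.tag = false  [false]
26. n9.sig = "qm"  ["qm"]
27. n14.fin = 19  [(if D.off then D.hot else D.fin) + 10]
28. n15.wid = true  [terminal]
29. n16.tag = true  [terminal]
30. n17.key = true  [g.wid and c.tag]
31. n17.mk = true  [g.wid == true]
32. n18.pre = false  [terminal]
33. n19.tag = true  [terminal]
34. n17.tag = true  [true]
35. n14.ok = true  [c.tag == true]
36. n0.env = 1  [D.hot - 8]
37. n0.ok = true  [E.ok == true]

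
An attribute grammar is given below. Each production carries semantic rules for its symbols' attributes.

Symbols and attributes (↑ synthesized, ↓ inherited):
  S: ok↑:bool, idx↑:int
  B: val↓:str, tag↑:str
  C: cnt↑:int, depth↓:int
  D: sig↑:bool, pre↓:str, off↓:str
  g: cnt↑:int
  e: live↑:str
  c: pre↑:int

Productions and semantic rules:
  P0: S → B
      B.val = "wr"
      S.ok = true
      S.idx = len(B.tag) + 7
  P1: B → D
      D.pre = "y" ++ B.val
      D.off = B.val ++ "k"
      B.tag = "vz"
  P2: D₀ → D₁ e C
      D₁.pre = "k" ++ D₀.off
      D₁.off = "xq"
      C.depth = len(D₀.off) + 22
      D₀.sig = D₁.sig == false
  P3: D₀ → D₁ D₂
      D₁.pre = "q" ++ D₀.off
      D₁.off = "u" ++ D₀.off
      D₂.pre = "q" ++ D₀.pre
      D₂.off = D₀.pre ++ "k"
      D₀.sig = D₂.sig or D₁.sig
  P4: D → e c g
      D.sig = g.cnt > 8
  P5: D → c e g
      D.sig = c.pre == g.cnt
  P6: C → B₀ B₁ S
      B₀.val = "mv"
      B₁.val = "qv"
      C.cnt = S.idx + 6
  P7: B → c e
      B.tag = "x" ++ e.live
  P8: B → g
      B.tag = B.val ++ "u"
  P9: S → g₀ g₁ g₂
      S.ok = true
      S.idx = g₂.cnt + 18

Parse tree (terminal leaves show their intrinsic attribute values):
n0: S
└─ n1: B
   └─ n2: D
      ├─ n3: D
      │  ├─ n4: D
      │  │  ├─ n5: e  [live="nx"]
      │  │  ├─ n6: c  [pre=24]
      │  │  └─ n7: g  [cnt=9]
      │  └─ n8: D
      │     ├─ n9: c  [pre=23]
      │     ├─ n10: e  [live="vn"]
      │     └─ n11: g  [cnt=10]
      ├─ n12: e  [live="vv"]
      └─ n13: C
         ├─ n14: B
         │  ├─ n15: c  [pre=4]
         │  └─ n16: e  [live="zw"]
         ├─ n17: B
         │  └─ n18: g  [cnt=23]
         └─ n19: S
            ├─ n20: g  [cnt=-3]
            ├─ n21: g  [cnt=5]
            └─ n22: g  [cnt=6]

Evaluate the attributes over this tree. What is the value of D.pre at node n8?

"qkwrk"

1. n1.val = "wr"  ["wr"]
2. n2.pre = "ywr"  ["y" ++ B.val]
3. n2.off = "wrk"  [B.val ++ "k"]
4. n3.pre = "kwrk"  ["k" ++ D₀.off]
5. n3.off = "xq"  ["xq"]
6. n4.pre = "qxq"  ["q" ++ D₀.off]
7. n4.off = "uxq"  ["u" ++ D₀.off]
8. n5.live = "nx"  [terminal]
9. n6.pre = 24  [terminal]
10. n7.cnt = 9  [terminal]
11. n4.sig = true  [g.cnt > 8]
12. n8.pre = "qkwrk"  ["q" ++ D₀.pre]
13. n8.off = "kwrkk"  [D₀.pre ++ "k"]
14. n9.pre = 23  [terminal]
15. n10.live = "vn"  [terminal]
16. n11.cnt = 10  [terminal]
17. n8.sig = false  [c.pre == g.cnt]
18. n3.sig = true  [D₂.sig or D₁.sig]
19. n12.live = "vv"  [terminal]
20. n13.depth = 25  [len(D₀.off) + 22]
21. n14.val = "mv"  ["mv"]
22. n15.pre = 4  [terminal]
23. n16.live = "zw"  [terminal]
24. n14.tag = "xzw"  ["x" ++ e.live]
25. n17.val = "qv"  ["qv"]
26. n18.cnt = 23  [terminal]
27. n17.tag = "qvu"  [B.val ++ "u"]
28. n20.cnt = -3  [terminal]
29. n21.cnt = 5  [terminal]
30. n22.cnt = 6  [terminal]
31. n19.ok = true  [true]
32. n19.idx = 24  [g₂.cnt + 18]
33. n13.cnt = 30  [S.idx + 6]
34. n2.sig = false  [D₁.sig == false]
35. n1.tag = "vz"  ["vz"]
36. n0.ok = true  [true]
37. n0.idx = 9  [len(B.tag) + 7]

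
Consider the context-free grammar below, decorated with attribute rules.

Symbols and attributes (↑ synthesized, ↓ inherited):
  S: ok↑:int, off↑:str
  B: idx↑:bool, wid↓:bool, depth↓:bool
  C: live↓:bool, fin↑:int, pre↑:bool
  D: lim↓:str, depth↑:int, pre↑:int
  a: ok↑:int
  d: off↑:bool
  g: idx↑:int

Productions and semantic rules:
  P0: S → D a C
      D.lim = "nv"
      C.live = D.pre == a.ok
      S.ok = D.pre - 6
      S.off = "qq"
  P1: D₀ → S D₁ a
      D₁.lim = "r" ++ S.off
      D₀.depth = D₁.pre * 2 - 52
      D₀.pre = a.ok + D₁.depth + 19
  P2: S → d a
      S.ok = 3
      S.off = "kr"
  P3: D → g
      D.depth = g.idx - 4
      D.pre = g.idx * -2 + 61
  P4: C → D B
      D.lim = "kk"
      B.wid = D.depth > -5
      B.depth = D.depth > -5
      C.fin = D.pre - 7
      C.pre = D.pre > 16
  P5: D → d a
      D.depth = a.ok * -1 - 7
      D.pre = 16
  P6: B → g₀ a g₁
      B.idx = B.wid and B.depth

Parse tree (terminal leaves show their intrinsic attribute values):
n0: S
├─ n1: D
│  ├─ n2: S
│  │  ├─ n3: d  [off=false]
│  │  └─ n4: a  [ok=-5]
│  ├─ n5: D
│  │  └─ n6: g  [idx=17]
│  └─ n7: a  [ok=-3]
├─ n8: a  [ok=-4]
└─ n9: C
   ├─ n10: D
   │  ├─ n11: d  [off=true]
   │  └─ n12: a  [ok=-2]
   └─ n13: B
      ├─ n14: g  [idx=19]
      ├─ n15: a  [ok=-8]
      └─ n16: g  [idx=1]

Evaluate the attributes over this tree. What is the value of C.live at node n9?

false

1. n1.lim = "nv"  ["nv"]
2. n3.off = false  [terminal]
3. n4.ok = -5  [terminal]
4. n2.ok = 3  [3]
5. n2.off = "kr"  ["kr"]
6. n5.lim = "rkr"  ["r" ++ S.off]
7. n6.idx = 17  [terminal]
8. n5.depth = 13  [g.idx - 4]
9. n5.pre = 27  [g.idx * -2 + 61]
10. n7.ok = -3  [terminal]
11. n1.depth = 2  [D₁.pre * 2 - 52]
12. n1.pre = 29  [a.ok + D₁.depth + 19]
13. n8.ok = -4  [terminal]
14. n9.live = false  [D.pre == a.ok]
15. n10.lim = "kk"  ["kk"]
16. n11.off = true  [terminal]
17. n12.ok = -2  [terminal]
18. n10.depth = -5  [a.ok * -1 - 7]
19. n10.pre = 16  [16]
20. n13.wid = false  [D.depth > -5]
21. n13.depth = false  [D.depth > -5]
22. n14.idx = 19  [terminal]
23. n15.ok = -8  [terminal]
24. n16.idx = 1  [terminal]
25. n13.idx = false  [B.wid and B.depth]
26. n9.fin = 9  [D.pre - 7]
27. n9.pre = false  [D.pre > 16]
28. n0.ok = 23  [D.pre - 6]
29. n0.off = "qq"  ["qq"]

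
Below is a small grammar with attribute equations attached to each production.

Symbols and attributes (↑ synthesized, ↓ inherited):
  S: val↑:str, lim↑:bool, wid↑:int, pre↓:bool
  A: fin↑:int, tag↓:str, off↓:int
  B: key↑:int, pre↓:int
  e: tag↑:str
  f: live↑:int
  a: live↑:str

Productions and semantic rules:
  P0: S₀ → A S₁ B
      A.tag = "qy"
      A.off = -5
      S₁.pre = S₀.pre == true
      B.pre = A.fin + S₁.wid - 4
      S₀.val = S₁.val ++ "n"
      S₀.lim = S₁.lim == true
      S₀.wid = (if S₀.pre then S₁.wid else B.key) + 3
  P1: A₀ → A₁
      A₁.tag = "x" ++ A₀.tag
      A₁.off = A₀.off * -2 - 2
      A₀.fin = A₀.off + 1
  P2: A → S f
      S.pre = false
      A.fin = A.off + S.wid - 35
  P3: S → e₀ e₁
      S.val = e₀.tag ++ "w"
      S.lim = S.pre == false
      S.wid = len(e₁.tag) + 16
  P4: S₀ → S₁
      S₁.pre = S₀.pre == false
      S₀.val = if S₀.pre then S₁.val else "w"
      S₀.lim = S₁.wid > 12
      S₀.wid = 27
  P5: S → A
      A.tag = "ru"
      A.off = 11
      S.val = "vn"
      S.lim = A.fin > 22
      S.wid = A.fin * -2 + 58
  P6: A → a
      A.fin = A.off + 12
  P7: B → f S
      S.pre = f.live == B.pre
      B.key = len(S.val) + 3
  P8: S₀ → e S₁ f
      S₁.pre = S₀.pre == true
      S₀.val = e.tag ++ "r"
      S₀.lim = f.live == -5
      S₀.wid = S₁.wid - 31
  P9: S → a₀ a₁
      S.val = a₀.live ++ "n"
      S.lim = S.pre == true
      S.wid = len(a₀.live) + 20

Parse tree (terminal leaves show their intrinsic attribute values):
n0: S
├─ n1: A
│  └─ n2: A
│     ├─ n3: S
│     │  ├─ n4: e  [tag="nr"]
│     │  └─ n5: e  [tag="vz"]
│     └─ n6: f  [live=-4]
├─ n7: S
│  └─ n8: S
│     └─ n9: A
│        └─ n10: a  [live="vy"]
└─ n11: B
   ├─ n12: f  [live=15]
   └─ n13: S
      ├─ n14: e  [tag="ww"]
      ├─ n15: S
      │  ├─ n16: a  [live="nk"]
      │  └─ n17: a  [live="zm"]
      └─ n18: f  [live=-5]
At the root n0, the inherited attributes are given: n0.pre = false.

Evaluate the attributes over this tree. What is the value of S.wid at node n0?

9

1. n0.pre = false  [given at root]
2. n1.tag = "qy"  ["qy"]
3. n1.off = -5  [-5]
4. n2.tag = "xqy"  ["x" ++ A₀.tag]
5. n2.off = 8  [A₀.off * -2 - 2]
6. n3.pre = false  [false]
7. n4.tag = "nr"  [terminal]
8. n5.tag = "vz"  [terminal]
9. n3.val = "nrw"  [e₀.tag ++ "w"]
10. n3.lim = true  [S.pre == false]
11. n3.wid = 18  [len(e₁.tag) + 16]
12. n6.live = -4  [terminal]
13. n2.fin = -9  [A.off + S.wid - 35]
14. n1.fin = -4  [A₀.off + 1]
15. n7.pre = false  [S₀.pre == true]
16. n8.pre = true  [S₀.pre == false]
17. n9.tag = "ru"  ["ru"]
18. n9.off = 11  [11]
19. n10.live = "vy"  [terminal]
20. n9.fin = 23  [A.off + 12]
21. n8.val = "vn"  ["vn"]
22. n8.lim = true  [A.fin > 22]
23. n8.wid = 12  [A.fin * -2 + 58]
24. n7.val = "w"  [if S₀.pre then S₁.val else "w"]
25. n7.lim = false  [S₁.wid > 12]
26. n7.wid = 27  [27]
27. n11.pre = 19  [A.fin + S₁.wid - 4]
28. n12.live = 15  [terminal]
29. n13.pre = false  [f.live == B.pre]
30. n14.tag = "ww"  [terminal]
31. n15.pre = false  [S₀.pre == true]
32. n16.live = "nk"  [terminal]
33. n17.live = "zm"  [terminal]
34. n15.val = "nkn"  [a₀.live ++ "n"]
35. n15.lim = false  [S.pre == true]
36. n15.wid = 22  [len(a₀.live) + 20]
37. n18.live = -5  [terminal]
38. n13.val = "wwr"  [e.tag ++ "r"]
39. n13.lim = true  [f.live == -5]
40. n13.wid = -9  [S₁.wid - 31]
41. n11.key = 6  [len(S.val) + 3]
42. n0.val = "wn"  [S₁.val ++ "n"]
43. n0.lim = false  [S₁.lim == true]
44. n0.wid = 9  [(if S₀.pre then S₁.wid else B.key) + 3]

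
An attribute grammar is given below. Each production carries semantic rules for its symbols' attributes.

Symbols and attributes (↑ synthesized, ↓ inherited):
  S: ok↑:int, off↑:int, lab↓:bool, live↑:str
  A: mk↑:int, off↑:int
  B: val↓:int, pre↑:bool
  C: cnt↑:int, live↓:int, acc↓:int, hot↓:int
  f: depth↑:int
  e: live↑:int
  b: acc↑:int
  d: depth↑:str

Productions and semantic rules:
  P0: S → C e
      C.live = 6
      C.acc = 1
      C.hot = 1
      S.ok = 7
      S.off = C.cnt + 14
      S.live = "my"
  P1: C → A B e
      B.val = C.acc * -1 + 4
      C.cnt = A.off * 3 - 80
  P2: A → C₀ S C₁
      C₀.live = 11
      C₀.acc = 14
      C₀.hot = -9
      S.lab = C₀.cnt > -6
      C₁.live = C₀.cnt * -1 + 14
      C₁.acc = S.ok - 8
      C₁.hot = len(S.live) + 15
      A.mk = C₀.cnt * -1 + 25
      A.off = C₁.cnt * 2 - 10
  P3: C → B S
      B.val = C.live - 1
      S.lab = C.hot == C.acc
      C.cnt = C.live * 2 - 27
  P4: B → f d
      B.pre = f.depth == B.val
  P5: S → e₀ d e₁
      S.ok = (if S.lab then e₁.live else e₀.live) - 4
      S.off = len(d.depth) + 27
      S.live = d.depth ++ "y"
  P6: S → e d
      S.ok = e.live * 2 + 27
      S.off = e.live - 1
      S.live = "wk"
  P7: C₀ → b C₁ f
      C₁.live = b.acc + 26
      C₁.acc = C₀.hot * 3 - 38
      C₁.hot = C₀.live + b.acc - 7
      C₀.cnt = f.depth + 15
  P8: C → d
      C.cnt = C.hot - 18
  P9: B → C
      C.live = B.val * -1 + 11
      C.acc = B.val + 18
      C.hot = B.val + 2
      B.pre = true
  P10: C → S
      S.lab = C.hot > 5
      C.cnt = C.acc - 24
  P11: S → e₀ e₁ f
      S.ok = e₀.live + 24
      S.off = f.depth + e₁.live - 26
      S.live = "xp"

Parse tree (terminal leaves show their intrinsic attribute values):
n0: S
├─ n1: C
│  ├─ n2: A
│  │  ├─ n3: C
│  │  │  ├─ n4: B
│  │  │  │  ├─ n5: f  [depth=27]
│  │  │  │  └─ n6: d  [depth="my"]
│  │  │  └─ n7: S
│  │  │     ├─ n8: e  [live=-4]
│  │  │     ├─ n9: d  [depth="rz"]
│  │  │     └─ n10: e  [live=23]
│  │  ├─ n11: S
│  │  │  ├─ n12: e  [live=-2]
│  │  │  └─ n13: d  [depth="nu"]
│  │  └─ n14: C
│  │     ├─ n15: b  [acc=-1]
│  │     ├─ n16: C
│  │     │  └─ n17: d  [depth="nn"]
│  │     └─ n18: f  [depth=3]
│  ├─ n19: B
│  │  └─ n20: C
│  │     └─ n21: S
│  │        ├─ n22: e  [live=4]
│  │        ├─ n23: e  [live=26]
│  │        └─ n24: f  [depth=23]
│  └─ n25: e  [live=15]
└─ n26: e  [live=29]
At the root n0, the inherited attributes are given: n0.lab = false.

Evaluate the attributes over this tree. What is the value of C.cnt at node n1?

-2

1. n0.lab = false  [given at root]
2. n1.live = 6  [6]
3. n1.acc = 1  [1]
4. n1.hot = 1  [1]
5. n3.live = 11  [11]
6. n3.acc = 14  [14]
7. n3.hot = -9  [-9]
8. n4.val = 10  [C.live - 1]
9. n5.depth = 27  [terminal]
10. n6.depth = "my"  [terminal]
11. n4.pre = false  [f.depth == B.val]
12. n7.lab = false  [C.hot == C.acc]
13. n8.live = -4  [terminal]
14. n9.depth = "rz"  [terminal]
15. n10.live = 23  [terminal]
16. n7.ok = -8  [(if S.lab then e₁.live else e₀.live) - 4]
17. n7.off = 29  [len(d.depth) + 27]
18. n7.live = "rzy"  [d.depth ++ "y"]
19. n3.cnt = -5  [C.live * 2 - 27]
20. n11.lab = true  [C₀.cnt > -6]
21. n12.live = -2  [terminal]
22. n13.depth = "nu"  [terminal]
23. n11.ok = 23  [e.live * 2 + 27]
24. n11.off = -3  [e.live - 1]
25. n11.live = "wk"  ["wk"]
26. n14.live = 19  [C₀.cnt * -1 + 14]
27. n14.acc = 15  [S.ok - 8]
28. n14.hot = 17  [len(S.live) + 15]
29. n15.acc = -1  [terminal]
30. n16.live = 25  [b.acc + 26]
31. n16.acc = 13  [C₀.hot * 3 - 38]
32. n16.hot = 11  [C₀.live + b.acc - 7]
33. n17.depth = "nn"  [terminal]
34. n16.cnt = -7  [C.hot - 18]
35. n18.depth = 3  [terminal]
36. n14.cnt = 18  [f.depth + 15]
37. n2.mk = 30  [C₀.cnt * -1 + 25]
38. n2.off = 26  [C₁.cnt * 2 - 10]
39. n19.val = 3  [C.acc * -1 + 4]
40. n20.live = 8  [B.val * -1 + 11]
41. n20.acc = 21  [B.val + 18]
42. n20.hot = 5  [B.val + 2]
43. n21.lab = false  [C.hot > 5]
44. n22.live = 4  [terminal]
45. n23.live = 26  [terminal]
46. n24.depth = 23  [terminal]
47. n21.ok = 28  [e₀.live + 24]
48. n21.off = 23  [f.depth + e₁.live - 26]
49. n21.live = "xp"  ["xp"]
50. n20.cnt = -3  [C.acc - 24]
51. n19.pre = true  [true]
52. n25.live = 15  [terminal]
53. n1.cnt = -2  [A.off * 3 - 80]
54. n26.live = 29  [terminal]
55. n0.ok = 7  [7]
56. n0.off = 12  [C.cnt + 14]
57. n0.live = "my"  ["my"]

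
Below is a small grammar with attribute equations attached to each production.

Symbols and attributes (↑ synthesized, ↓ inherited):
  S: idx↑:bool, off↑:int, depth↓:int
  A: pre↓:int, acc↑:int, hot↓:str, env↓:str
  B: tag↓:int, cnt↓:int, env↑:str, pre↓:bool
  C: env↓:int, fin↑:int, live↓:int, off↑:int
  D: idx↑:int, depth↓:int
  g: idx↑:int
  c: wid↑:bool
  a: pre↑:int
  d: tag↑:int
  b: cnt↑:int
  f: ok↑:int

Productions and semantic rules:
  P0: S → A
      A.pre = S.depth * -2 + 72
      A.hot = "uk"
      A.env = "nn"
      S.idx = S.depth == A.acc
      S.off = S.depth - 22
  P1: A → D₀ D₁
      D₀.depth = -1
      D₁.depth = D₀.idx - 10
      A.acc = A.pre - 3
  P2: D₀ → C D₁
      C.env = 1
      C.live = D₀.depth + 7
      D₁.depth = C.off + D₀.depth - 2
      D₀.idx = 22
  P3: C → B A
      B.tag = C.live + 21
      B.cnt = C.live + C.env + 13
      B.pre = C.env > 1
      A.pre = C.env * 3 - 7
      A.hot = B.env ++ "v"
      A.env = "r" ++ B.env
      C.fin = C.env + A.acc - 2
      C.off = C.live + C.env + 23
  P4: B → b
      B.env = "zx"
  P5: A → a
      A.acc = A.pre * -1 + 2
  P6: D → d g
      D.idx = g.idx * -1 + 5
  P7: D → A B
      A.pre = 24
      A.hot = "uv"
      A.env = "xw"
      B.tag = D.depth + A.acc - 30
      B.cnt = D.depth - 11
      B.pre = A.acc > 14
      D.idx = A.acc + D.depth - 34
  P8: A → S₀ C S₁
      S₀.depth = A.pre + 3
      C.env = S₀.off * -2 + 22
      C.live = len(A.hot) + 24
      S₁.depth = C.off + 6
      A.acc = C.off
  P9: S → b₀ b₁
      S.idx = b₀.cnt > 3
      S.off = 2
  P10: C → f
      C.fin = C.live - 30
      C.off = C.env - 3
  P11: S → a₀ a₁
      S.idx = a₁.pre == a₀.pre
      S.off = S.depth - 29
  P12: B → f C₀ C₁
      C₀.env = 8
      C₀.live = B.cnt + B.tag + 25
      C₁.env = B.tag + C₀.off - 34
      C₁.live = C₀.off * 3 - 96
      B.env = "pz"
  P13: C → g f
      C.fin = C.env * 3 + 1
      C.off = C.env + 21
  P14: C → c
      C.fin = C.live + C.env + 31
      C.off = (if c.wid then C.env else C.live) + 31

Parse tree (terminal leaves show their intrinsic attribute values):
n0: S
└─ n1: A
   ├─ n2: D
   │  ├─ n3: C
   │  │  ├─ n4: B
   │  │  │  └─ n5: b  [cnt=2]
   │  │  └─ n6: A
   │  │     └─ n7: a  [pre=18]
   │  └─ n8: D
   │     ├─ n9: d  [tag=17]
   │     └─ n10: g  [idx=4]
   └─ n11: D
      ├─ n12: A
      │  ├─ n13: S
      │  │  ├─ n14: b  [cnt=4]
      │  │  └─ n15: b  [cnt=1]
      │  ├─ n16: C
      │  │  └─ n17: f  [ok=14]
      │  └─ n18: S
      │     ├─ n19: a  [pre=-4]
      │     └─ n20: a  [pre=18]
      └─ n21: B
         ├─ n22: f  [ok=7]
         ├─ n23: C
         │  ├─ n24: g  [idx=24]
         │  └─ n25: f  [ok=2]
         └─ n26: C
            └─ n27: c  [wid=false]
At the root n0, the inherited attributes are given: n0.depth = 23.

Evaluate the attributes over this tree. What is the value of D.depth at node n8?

1. n0.depth = 23  [given at root]
2. n1.pre = 26  [S.depth * -2 + 72]
3. n1.hot = "uk"  ["uk"]
4. n1.env = "nn"  ["nn"]
5. n2.depth = -1  [-1]
6. n3.env = 1  [1]
7. n3.live = 6  [D₀.depth + 7]
8. n4.tag = 27  [C.live + 21]
9. n4.cnt = 20  [C.live + C.env + 13]
10. n4.pre = false  [C.env > 1]
11. n5.cnt = 2  [terminal]
12. n4.env = "zx"  ["zx"]
13. n6.pre = -4  [C.env * 3 - 7]
14. n6.hot = "zxv"  [B.env ++ "v"]
15. n6.env = "rzx"  ["r" ++ B.env]
16. n7.pre = 18  [terminal]
17. n6.acc = 6  [A.pre * -1 + 2]
18. n3.fin = 5  [C.env + A.acc - 2]
19. n3.off = 30  [C.live + C.env + 23]
20. n8.depth = 27  [C.off + D₀.depth - 2]
21. n9.tag = 17  [terminal]
22. n10.idx = 4  [terminal]
23. n8.idx = 1  [g.idx * -1 + 5]
24. n2.idx = 22  [22]
25. n11.depth = 12  [D₀.idx - 10]
26. n12.pre = 24  [24]
27. n12.hot = "uv"  ["uv"]
28. n12.env = "xw"  ["xw"]
29. n13.depth = 27  [A.pre + 3]
30. n14.cnt = 4  [terminal]
31. n15.cnt = 1  [terminal]
32. n13.idx = true  [b₀.cnt > 3]
33. n13.off = 2  [2]
34. n16.env = 18  [S₀.off * -2 + 22]
35. n16.live = 26  [len(A.hot) + 24]
36. n17.ok = 14  [terminal]
37. n16.fin = -4  [C.live - 30]
38. n16.off = 15  [C.env - 3]
39. n18.depth = 21  [C.off + 6]
40. n19.pre = -4  [terminal]
41. n20.pre = 18  [terminal]
42. n18.idx = false  [a₁.pre == a₀.pre]
43. n18.off = -8  [S.depth - 29]
44. n12.acc = 15  [C.off]
45. n21.tag = -3  [D.depth + A.acc - 30]
46. n21.cnt = 1  [D.depth - 11]
47. n21.pre = true  [A.acc > 14]
48. n22.ok = 7  [terminal]
49. n23.env = 8  [8]
50. n23.live = 23  [B.cnt + B.tag + 25]
51. n24.idx = 24  [terminal]
52. n25.ok = 2  [terminal]
53. n23.fin = 25  [C.env * 3 + 1]
54. n23.off = 29  [C.env + 21]
55. n26.env = -8  [B.tag + C₀.off - 34]
56. n26.live = -9  [C₀.off * 3 - 96]
57. n27.wid = false  [terminal]
58. n26.fin = 14  [C.live + C.env + 31]
59. n26.off = 22  [(if c.wid then C.env else C.live) + 31]
60. n21.env = "pz"  ["pz"]
61. n11.idx = -7  [A.acc + D.depth - 34]
62. n1.acc = 23  [A.pre - 3]
63. n0.idx = true  [S.depth == A.acc]
64. n0.off = 1  [S.depth - 22]

27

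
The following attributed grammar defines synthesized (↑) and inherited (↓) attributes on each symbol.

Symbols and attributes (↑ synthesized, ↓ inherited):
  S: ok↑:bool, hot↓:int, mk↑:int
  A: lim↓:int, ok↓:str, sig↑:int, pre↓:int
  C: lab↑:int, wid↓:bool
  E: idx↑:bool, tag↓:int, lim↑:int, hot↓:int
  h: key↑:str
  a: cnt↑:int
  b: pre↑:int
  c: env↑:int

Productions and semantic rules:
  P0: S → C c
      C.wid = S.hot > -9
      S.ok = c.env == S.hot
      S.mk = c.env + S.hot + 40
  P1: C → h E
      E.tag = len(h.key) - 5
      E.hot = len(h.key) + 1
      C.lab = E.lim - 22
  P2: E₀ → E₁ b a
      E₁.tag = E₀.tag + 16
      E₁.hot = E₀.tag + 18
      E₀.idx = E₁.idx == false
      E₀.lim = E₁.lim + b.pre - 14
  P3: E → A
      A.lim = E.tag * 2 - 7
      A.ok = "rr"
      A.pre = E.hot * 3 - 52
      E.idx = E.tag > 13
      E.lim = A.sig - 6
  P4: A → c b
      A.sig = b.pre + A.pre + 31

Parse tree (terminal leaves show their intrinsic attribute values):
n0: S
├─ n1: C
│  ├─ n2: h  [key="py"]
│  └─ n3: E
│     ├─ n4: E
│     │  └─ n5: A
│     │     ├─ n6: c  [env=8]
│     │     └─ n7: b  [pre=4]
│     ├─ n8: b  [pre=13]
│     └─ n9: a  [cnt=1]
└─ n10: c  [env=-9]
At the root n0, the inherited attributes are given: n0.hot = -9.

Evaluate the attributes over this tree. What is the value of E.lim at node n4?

22

1. n0.hot = -9  [given at root]
2. n1.wid = false  [S.hot > -9]
3. n2.key = "py"  [terminal]
4. n3.tag = -3  [len(h.key) - 5]
5. n3.hot = 3  [len(h.key) + 1]
6. n4.tag = 13  [E₀.tag + 16]
7. n4.hot = 15  [E₀.tag + 18]
8. n5.lim = 19  [E.tag * 2 - 7]
9. n5.ok = "rr"  ["rr"]
10. n5.pre = -7  [E.hot * 3 - 52]
11. n6.env = 8  [terminal]
12. n7.pre = 4  [terminal]
13. n5.sig = 28  [b.pre + A.pre + 31]
14. n4.idx = false  [E.tag > 13]
15. n4.lim = 22  [A.sig - 6]
16. n8.pre = 13  [terminal]
17. n9.cnt = 1  [terminal]
18. n3.idx = true  [E₁.idx == false]
19. n3.lim = 21  [E₁.lim + b.pre - 14]
20. n1.lab = -1  [E.lim - 22]
21. n10.env = -9  [terminal]
22. n0.ok = true  [c.env == S.hot]
23. n0.mk = 22  [c.env + S.hot + 40]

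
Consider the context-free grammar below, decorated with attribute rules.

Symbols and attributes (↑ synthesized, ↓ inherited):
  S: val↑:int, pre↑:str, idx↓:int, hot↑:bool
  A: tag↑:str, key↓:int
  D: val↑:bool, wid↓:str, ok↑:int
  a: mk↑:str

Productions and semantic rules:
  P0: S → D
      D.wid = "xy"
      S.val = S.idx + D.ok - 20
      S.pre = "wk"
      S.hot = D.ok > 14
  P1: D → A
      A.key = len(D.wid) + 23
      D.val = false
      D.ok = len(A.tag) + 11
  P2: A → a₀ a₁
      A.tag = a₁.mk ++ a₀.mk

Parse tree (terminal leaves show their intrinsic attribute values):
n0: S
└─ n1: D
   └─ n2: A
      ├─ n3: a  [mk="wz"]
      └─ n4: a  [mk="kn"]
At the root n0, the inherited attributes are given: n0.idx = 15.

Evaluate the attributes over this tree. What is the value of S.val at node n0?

1. n0.idx = 15  [given at root]
2. n1.wid = "xy"  ["xy"]
3. n2.key = 25  [len(D.wid) + 23]
4. n3.mk = "wz"  [terminal]
5. n4.mk = "kn"  [terminal]
6. n2.tag = "knwz"  [a₁.mk ++ a₀.mk]
7. n1.val = false  [false]
8. n1.ok = 15  [len(A.tag) + 11]
9. n0.val = 10  [S.idx + D.ok - 20]
10. n0.pre = "wk"  ["wk"]
11. n0.hot = true  [D.ok > 14]

10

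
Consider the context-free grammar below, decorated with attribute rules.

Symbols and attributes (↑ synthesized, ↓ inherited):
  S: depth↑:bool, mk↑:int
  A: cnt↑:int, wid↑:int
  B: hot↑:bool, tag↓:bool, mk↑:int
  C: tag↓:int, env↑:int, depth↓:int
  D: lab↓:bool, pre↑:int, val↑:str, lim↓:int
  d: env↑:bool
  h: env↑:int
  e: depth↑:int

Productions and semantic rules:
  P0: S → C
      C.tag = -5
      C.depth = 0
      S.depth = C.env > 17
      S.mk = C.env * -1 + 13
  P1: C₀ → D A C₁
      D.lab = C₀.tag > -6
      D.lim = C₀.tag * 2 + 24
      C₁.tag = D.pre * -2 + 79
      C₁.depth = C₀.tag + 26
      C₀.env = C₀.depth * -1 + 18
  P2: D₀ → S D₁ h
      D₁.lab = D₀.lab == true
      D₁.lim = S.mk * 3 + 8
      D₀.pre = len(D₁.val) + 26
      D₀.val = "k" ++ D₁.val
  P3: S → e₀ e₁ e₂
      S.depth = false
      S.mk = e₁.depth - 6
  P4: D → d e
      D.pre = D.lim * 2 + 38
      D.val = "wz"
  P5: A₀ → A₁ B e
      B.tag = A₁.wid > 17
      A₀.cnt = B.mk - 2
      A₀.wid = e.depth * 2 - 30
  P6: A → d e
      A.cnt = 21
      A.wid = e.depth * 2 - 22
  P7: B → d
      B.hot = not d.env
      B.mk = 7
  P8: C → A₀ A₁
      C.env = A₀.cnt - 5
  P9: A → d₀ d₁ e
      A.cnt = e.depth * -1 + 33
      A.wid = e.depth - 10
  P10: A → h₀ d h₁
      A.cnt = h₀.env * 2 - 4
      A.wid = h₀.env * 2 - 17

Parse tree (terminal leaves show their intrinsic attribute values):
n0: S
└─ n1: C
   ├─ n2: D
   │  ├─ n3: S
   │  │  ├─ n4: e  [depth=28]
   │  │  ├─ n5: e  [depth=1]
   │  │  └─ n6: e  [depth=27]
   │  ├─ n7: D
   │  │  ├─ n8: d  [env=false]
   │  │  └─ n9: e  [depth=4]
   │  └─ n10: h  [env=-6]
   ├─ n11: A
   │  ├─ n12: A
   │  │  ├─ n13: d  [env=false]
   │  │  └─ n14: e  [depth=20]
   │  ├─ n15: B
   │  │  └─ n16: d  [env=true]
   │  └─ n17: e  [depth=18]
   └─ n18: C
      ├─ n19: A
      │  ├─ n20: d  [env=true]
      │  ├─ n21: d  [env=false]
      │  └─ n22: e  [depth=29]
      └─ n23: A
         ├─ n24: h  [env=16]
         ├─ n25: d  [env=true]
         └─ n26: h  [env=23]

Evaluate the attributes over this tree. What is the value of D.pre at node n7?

24

1. n1.tag = -5  [-5]
2. n1.depth = 0  [0]
3. n2.lab = true  [C₀.tag > -6]
4. n2.lim = 14  [C₀.tag * 2 + 24]
5. n4.depth = 28  [terminal]
6. n5.depth = 1  [terminal]
7. n6.depth = 27  [terminal]
8. n3.depth = false  [false]
9. n3.mk = -5  [e₁.depth - 6]
10. n7.lab = true  [D₀.lab == true]
11. n7.lim = -7  [S.mk * 3 + 8]
12. n8.env = false  [terminal]
13. n9.depth = 4  [terminal]
14. n7.pre = 24  [D.lim * 2 + 38]
15. n7.val = "wz"  ["wz"]
16. n10.env = -6  [terminal]
17. n2.pre = 28  [len(D₁.val) + 26]
18. n2.val = "kwz"  ["k" ++ D₁.val]
19. n13.env = false  [terminal]
20. n14.depth = 20  [terminal]
21. n12.cnt = 21  [21]
22. n12.wid = 18  [e.depth * 2 - 22]
23. n15.tag = true  [A₁.wid > 17]
24. n16.env = true  [terminal]
25. n15.hot = false  [not d.env]
26. n15.mk = 7  [7]
27. n17.depth = 18  [terminal]
28. n11.cnt = 5  [B.mk - 2]
29. n11.wid = 6  [e.depth * 2 - 30]
30. n18.tag = 23  [D.pre * -2 + 79]
31. n18.depth = 21  [C₀.tag + 26]
32. n20.env = true  [terminal]
33. n21.env = false  [terminal]
34. n22.depth = 29  [terminal]
35. n19.cnt = 4  [e.depth * -1 + 33]
36. n19.wid = 19  [e.depth - 10]
37. n24.env = 16  [terminal]
38. n25.env = true  [terminal]
39. n26.env = 23  [terminal]
40. n23.cnt = 28  [h₀.env * 2 - 4]
41. n23.wid = 15  [h₀.env * 2 - 17]
42. n18.env = -1  [A₀.cnt - 5]
43. n1.env = 18  [C₀.depth * -1 + 18]
44. n0.depth = true  [C.env > 17]
45. n0.mk = -5  [C.env * -1 + 13]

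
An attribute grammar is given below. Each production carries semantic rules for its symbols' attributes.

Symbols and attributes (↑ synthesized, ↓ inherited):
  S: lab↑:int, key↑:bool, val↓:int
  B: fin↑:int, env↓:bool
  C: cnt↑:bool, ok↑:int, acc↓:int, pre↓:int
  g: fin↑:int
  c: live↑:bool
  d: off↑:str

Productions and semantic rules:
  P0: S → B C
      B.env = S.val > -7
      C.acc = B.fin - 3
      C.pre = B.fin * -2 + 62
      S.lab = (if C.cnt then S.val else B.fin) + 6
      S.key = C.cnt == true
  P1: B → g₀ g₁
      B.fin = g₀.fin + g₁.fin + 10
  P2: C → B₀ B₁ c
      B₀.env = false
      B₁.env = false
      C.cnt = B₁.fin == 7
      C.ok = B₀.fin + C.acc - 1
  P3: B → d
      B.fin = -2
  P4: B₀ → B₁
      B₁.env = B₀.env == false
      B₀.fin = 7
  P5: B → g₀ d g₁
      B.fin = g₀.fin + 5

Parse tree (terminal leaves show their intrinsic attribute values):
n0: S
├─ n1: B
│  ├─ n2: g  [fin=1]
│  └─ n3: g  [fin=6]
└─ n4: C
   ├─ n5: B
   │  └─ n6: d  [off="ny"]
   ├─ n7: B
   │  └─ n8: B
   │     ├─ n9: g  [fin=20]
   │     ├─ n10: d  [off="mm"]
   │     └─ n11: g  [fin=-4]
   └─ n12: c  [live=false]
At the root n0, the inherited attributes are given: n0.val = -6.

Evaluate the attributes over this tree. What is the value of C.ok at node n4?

1. n0.val = -6  [given at root]
2. n1.env = true  [S.val > -7]
3. n2.fin = 1  [terminal]
4. n3.fin = 6  [terminal]
5. n1.fin = 17  [g₀.fin + g₁.fin + 10]
6. n4.acc = 14  [B.fin - 3]
7. n4.pre = 28  [B.fin * -2 + 62]
8. n5.env = false  [false]
9. n6.off = "ny"  [terminal]
10. n5.fin = -2  [-2]
11. n7.env = false  [false]
12. n8.env = true  [B₀.env == false]
13. n9.fin = 20  [terminal]
14. n10.off = "mm"  [terminal]
15. n11.fin = -4  [terminal]
16. n8.fin = 25  [g₀.fin + 5]
17. n7.fin = 7  [7]
18. n12.live = false  [terminal]
19. n4.cnt = true  [B₁.fin == 7]
20. n4.ok = 11  [B₀.fin + C.acc - 1]
21. n0.lab = 0  [(if C.cnt then S.val else B.fin) + 6]
22. n0.key = true  [C.cnt == true]

11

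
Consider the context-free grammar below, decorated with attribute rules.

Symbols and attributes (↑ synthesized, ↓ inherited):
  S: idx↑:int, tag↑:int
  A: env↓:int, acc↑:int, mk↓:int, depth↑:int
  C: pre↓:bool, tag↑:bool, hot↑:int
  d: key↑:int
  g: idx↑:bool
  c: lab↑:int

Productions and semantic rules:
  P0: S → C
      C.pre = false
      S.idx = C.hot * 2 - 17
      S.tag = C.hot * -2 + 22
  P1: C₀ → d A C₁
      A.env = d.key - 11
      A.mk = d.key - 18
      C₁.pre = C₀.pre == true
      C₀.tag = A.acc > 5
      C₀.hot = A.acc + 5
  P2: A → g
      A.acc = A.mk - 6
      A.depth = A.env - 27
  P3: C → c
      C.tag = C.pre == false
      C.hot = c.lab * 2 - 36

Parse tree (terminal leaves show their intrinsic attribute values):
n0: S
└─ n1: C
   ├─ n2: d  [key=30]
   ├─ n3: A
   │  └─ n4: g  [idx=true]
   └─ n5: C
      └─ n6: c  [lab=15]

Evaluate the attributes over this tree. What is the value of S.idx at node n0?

5

1. n1.pre = false  [false]
2. n2.key = 30  [terminal]
3. n3.env = 19  [d.key - 11]
4. n3.mk = 12  [d.key - 18]
5. n4.idx = true  [terminal]
6. n3.acc = 6  [A.mk - 6]
7. n3.depth = -8  [A.env - 27]
8. n5.pre = false  [C₀.pre == true]
9. n6.lab = 15  [terminal]
10. n5.tag = true  [C.pre == false]
11. n5.hot = -6  [c.lab * 2 - 36]
12. n1.tag = true  [A.acc > 5]
13. n1.hot = 11  [A.acc + 5]
14. n0.idx = 5  [C.hot * 2 - 17]
15. n0.tag = 0  [C.hot * -2 + 22]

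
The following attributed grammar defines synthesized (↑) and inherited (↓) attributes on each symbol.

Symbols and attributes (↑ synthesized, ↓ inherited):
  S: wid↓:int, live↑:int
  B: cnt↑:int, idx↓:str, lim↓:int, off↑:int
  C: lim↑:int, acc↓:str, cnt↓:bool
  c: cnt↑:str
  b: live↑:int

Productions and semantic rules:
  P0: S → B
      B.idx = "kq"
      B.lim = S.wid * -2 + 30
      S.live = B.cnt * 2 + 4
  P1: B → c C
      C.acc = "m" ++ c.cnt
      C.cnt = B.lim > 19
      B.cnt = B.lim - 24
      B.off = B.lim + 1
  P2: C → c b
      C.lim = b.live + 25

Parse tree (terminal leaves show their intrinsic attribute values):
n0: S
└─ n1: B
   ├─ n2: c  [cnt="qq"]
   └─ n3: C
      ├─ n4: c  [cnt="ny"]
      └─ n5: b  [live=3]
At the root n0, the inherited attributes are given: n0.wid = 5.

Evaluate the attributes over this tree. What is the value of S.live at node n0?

1. n0.wid = 5  [given at root]
2. n1.idx = "kq"  ["kq"]
3. n1.lim = 20  [S.wid * -2 + 30]
4. n2.cnt = "qq"  [terminal]
5. n3.acc = "mqq"  ["m" ++ c.cnt]
6. n3.cnt = true  [B.lim > 19]
7. n4.cnt = "ny"  [terminal]
8. n5.live = 3  [terminal]
9. n3.lim = 28  [b.live + 25]
10. n1.cnt = -4  [B.lim - 24]
11. n1.off = 21  [B.lim + 1]
12. n0.live = -4  [B.cnt * 2 + 4]

-4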